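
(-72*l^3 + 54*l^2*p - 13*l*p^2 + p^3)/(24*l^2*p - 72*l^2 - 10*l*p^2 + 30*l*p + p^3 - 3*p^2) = (-3*l + p)/(p - 3)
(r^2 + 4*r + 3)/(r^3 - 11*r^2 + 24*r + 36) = (r + 3)/(r^2 - 12*r + 36)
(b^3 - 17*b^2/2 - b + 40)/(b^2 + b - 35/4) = 2*(b^2 - 6*b - 16)/(2*b + 7)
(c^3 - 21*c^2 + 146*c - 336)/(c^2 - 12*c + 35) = (c^2 - 14*c + 48)/(c - 5)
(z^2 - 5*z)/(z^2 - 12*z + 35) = z/(z - 7)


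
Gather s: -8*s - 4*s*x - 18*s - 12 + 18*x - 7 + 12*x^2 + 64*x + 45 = s*(-4*x - 26) + 12*x^2 + 82*x + 26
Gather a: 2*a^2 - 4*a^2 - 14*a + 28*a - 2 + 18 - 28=-2*a^2 + 14*a - 12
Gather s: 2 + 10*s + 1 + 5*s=15*s + 3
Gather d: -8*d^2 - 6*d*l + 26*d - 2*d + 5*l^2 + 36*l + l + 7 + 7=-8*d^2 + d*(24 - 6*l) + 5*l^2 + 37*l + 14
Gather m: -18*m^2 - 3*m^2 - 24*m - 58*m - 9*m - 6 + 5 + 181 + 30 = -21*m^2 - 91*m + 210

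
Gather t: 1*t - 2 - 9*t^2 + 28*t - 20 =-9*t^2 + 29*t - 22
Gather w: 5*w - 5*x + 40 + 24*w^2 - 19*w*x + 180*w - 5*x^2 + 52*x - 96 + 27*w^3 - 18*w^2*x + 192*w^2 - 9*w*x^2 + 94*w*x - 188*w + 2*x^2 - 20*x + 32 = 27*w^3 + w^2*(216 - 18*x) + w*(-9*x^2 + 75*x - 3) - 3*x^2 + 27*x - 24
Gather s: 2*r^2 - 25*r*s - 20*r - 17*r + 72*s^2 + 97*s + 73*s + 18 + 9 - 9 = 2*r^2 - 37*r + 72*s^2 + s*(170 - 25*r) + 18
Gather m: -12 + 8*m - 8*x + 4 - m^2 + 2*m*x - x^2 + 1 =-m^2 + m*(2*x + 8) - x^2 - 8*x - 7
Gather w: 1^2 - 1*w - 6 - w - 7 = -2*w - 12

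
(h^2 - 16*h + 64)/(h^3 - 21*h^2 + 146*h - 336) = (h - 8)/(h^2 - 13*h + 42)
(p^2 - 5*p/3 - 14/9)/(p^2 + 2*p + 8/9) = (3*p - 7)/(3*p + 4)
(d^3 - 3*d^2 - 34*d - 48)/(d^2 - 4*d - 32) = (d^2 + 5*d + 6)/(d + 4)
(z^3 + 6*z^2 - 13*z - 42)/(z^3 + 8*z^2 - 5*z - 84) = (z + 2)/(z + 4)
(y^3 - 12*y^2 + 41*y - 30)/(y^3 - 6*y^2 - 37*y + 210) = (y^2 - 7*y + 6)/(y^2 - y - 42)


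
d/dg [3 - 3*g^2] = -6*g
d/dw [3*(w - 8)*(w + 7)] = 6*w - 3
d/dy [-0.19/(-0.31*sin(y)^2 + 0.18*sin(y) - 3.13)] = (0.0342 - 0.1178*sin(y))*cos(y)/(0.31*sin(y)^2 - 0.18*sin(y) + 3.13)^2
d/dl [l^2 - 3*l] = 2*l - 3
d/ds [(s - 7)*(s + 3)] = 2*s - 4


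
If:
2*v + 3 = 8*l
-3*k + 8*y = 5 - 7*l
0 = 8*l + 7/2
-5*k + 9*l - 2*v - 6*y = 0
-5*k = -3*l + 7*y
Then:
No Solution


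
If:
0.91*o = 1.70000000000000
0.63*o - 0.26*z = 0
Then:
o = 1.87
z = 4.53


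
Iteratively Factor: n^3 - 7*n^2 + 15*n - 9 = (n - 3)*(n^2 - 4*n + 3) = (n - 3)^2*(n - 1)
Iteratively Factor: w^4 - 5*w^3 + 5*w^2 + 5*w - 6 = (w - 2)*(w^3 - 3*w^2 - w + 3) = (w - 2)*(w - 1)*(w^2 - 2*w - 3) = (w - 3)*(w - 2)*(w - 1)*(w + 1)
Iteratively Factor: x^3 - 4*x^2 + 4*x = (x - 2)*(x^2 - 2*x) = x*(x - 2)*(x - 2)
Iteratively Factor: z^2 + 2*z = (z)*(z + 2)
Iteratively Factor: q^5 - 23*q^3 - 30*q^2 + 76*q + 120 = (q + 2)*(q^4 - 2*q^3 - 19*q^2 + 8*q + 60) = (q - 5)*(q + 2)*(q^3 + 3*q^2 - 4*q - 12) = (q - 5)*(q + 2)^2*(q^2 + q - 6) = (q - 5)*(q - 2)*(q + 2)^2*(q + 3)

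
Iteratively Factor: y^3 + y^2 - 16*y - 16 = (y - 4)*(y^2 + 5*y + 4) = (y - 4)*(y + 4)*(y + 1)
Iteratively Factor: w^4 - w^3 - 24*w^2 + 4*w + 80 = (w + 4)*(w^3 - 5*w^2 - 4*w + 20) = (w - 2)*(w + 4)*(w^2 - 3*w - 10) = (w - 5)*(w - 2)*(w + 4)*(w + 2)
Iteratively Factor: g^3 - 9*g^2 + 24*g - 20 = (g - 2)*(g^2 - 7*g + 10) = (g - 5)*(g - 2)*(g - 2)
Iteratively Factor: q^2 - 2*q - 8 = (q + 2)*(q - 4)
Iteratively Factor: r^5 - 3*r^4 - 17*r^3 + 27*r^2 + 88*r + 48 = (r - 4)*(r^4 + r^3 - 13*r^2 - 25*r - 12) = (r - 4)^2*(r^3 + 5*r^2 + 7*r + 3) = (r - 4)^2*(r + 3)*(r^2 + 2*r + 1) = (r - 4)^2*(r + 1)*(r + 3)*(r + 1)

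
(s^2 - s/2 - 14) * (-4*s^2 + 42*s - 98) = -4*s^4 + 44*s^3 - 63*s^2 - 539*s + 1372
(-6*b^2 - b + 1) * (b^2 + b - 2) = -6*b^4 - 7*b^3 + 12*b^2 + 3*b - 2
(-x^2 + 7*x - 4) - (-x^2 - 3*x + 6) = 10*x - 10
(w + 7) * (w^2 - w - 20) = w^3 + 6*w^2 - 27*w - 140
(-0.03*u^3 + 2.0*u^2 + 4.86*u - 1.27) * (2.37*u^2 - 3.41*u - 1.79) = -0.0711*u^5 + 4.8423*u^4 + 4.7519*u^3 - 23.1625*u^2 - 4.3687*u + 2.2733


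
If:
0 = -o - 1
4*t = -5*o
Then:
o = -1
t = 5/4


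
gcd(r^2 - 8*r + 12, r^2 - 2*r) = r - 2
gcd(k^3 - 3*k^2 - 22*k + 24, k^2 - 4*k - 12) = k - 6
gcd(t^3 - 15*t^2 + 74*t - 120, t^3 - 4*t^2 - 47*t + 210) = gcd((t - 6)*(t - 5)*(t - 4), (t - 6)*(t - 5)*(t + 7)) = t^2 - 11*t + 30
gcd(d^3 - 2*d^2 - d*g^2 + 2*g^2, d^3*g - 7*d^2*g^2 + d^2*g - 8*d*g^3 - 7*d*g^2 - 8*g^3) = d + g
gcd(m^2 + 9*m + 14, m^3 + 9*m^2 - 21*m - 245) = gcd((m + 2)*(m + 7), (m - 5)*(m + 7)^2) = m + 7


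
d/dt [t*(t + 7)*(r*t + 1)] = 3*r*t^2 + 14*r*t + 2*t + 7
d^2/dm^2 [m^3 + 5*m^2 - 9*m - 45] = 6*m + 10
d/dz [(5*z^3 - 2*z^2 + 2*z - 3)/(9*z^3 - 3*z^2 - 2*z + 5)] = (3*z^4 - 56*z^3 + 166*z^2 - 38*z + 4)/(81*z^6 - 54*z^5 - 27*z^4 + 102*z^3 - 26*z^2 - 20*z + 25)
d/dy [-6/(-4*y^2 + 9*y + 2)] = 6*(9 - 8*y)/(-4*y^2 + 9*y + 2)^2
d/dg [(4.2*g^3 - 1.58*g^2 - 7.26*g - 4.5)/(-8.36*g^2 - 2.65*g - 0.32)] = (-35.112*g^4 - 22.26*g^3 - 60.5386*g^2 - 74.2288*g - 9.6018)/(69.8896*g^4 + 44.308*g^3 + 12.3729*g^2 + 1.696*g + 0.1024)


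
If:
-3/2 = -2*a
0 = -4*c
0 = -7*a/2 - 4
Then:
No Solution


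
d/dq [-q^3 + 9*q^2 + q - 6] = -3*q^2 + 18*q + 1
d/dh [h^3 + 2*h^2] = h*(3*h + 4)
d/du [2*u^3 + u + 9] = 6*u^2 + 1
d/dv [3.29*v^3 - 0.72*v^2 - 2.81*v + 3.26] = 9.87*v^2 - 1.44*v - 2.81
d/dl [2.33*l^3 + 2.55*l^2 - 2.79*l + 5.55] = 6.99*l^2 + 5.1*l - 2.79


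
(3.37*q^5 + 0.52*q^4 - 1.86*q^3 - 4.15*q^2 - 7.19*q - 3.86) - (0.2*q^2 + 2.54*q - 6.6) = 3.37*q^5 + 0.52*q^4 - 1.86*q^3 - 4.35*q^2 - 9.73*q + 2.74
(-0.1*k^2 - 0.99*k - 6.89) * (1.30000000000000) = -0.13*k^2 - 1.287*k - 8.957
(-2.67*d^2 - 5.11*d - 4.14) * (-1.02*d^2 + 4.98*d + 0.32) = 2.7234*d^4 - 8.0844*d^3 - 22.0794*d^2 - 22.2524*d - 1.3248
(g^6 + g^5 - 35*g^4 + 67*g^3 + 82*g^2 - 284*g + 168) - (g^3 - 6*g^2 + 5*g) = g^6 + g^5 - 35*g^4 + 66*g^3 + 88*g^2 - 289*g + 168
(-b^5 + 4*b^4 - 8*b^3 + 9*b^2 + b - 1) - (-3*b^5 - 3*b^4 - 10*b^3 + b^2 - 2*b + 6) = 2*b^5 + 7*b^4 + 2*b^3 + 8*b^2 + 3*b - 7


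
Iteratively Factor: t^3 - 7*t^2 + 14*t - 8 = (t - 1)*(t^2 - 6*t + 8) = (t - 4)*(t - 1)*(t - 2)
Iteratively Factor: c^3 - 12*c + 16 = (c - 2)*(c^2 + 2*c - 8) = (c - 2)^2*(c + 4)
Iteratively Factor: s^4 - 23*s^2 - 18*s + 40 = (s - 1)*(s^3 + s^2 - 22*s - 40) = (s - 1)*(s + 4)*(s^2 - 3*s - 10) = (s - 5)*(s - 1)*(s + 4)*(s + 2)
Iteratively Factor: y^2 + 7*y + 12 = (y + 4)*(y + 3)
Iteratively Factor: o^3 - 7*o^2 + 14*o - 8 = (o - 2)*(o^2 - 5*o + 4) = (o - 2)*(o - 1)*(o - 4)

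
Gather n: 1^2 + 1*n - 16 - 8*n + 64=49 - 7*n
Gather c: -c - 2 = -c - 2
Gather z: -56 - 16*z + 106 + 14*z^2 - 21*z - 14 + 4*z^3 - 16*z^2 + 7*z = 4*z^3 - 2*z^2 - 30*z + 36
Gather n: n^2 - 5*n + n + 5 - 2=n^2 - 4*n + 3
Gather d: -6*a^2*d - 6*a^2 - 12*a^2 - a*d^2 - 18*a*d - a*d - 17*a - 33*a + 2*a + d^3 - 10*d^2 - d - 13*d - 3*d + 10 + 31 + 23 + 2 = -18*a^2 - 48*a + d^3 + d^2*(-a - 10) + d*(-6*a^2 - 19*a - 17) + 66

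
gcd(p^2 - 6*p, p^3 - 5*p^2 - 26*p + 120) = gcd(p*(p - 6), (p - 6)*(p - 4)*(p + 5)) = p - 6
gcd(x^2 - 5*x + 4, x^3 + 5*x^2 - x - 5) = x - 1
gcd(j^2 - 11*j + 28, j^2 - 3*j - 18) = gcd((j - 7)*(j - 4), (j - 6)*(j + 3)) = 1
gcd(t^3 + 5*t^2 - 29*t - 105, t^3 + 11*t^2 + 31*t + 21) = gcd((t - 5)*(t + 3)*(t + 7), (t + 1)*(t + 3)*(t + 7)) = t^2 + 10*t + 21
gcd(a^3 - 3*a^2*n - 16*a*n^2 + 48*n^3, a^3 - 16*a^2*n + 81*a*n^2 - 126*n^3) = a - 3*n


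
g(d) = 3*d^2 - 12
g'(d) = 6*d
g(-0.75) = -10.31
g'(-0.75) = -4.50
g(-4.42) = 46.61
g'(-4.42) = -26.52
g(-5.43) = 76.45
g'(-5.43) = -32.58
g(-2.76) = 10.85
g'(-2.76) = -16.56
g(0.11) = -11.96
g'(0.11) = 0.66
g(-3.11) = 17.02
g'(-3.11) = -18.66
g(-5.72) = 86.16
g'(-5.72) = -34.32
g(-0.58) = -10.99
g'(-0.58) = -3.48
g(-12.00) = 420.00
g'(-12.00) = -72.00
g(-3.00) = 15.00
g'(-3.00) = -18.00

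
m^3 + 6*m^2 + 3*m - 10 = (m - 1)*(m + 2)*(m + 5)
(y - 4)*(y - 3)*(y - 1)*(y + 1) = y^4 - 7*y^3 + 11*y^2 + 7*y - 12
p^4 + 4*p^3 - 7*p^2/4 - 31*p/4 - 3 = (p - 3/2)*(p + 1/2)*(p + 1)*(p + 4)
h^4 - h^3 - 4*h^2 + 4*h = h*(h - 2)*(h - 1)*(h + 2)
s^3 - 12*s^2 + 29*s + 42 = (s - 7)*(s - 6)*(s + 1)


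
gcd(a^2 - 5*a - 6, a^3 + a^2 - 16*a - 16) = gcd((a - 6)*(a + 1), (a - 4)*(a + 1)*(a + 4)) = a + 1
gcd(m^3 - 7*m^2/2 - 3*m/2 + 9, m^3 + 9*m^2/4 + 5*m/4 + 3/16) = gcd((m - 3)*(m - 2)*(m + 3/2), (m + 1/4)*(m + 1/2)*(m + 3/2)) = m + 3/2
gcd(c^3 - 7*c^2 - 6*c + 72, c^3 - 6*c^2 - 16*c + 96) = c^2 - 10*c + 24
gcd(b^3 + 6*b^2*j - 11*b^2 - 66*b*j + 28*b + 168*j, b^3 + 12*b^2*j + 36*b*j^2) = b + 6*j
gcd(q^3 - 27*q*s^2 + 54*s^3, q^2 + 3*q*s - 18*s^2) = q^2 + 3*q*s - 18*s^2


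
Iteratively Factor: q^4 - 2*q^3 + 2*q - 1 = (q - 1)*(q^3 - q^2 - q + 1) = (q - 1)^2*(q^2 - 1) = (q - 1)^2*(q + 1)*(q - 1)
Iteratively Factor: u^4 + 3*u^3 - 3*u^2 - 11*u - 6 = (u - 2)*(u^3 + 5*u^2 + 7*u + 3) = (u - 2)*(u + 3)*(u^2 + 2*u + 1) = (u - 2)*(u + 1)*(u + 3)*(u + 1)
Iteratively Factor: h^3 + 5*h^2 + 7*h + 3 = (h + 1)*(h^2 + 4*h + 3) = (h + 1)^2*(h + 3)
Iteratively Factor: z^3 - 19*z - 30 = (z + 2)*(z^2 - 2*z - 15) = (z - 5)*(z + 2)*(z + 3)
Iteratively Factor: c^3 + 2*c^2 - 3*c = (c - 1)*(c^2 + 3*c) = c*(c - 1)*(c + 3)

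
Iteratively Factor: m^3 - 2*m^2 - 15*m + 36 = (m - 3)*(m^2 + m - 12) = (m - 3)*(m + 4)*(m - 3)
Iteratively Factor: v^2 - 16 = (v - 4)*(v + 4)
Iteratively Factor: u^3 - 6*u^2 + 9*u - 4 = (u - 1)*(u^2 - 5*u + 4) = (u - 1)^2*(u - 4)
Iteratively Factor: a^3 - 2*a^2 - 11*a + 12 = (a - 4)*(a^2 + 2*a - 3) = (a - 4)*(a - 1)*(a + 3)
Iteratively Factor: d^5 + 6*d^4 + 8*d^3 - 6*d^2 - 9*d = (d + 3)*(d^4 + 3*d^3 - d^2 - 3*d) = (d - 1)*(d + 3)*(d^3 + 4*d^2 + 3*d) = d*(d - 1)*(d + 3)*(d^2 + 4*d + 3) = d*(d - 1)*(d + 3)^2*(d + 1)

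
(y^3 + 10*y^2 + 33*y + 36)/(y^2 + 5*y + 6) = (y^2 + 7*y + 12)/(y + 2)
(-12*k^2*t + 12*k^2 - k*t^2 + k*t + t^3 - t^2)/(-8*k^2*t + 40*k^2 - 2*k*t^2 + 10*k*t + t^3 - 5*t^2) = (3*k*t - 3*k + t^2 - t)/(2*k*t - 10*k + t^2 - 5*t)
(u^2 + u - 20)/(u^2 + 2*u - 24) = (u + 5)/(u + 6)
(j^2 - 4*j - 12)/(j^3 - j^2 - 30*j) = (j + 2)/(j*(j + 5))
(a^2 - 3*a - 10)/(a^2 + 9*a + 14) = (a - 5)/(a + 7)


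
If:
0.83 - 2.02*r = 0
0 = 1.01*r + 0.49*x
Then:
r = 0.41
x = -0.85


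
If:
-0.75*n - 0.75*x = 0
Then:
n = -x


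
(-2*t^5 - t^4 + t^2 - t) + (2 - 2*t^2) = -2*t^5 - t^4 - t^2 - t + 2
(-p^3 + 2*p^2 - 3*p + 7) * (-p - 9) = p^4 + 7*p^3 - 15*p^2 + 20*p - 63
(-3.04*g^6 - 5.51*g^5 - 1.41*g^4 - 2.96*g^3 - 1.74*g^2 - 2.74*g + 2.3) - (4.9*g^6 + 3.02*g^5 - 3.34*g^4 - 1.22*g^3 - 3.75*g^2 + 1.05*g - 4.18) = -7.94*g^6 - 8.53*g^5 + 1.93*g^4 - 1.74*g^3 + 2.01*g^2 - 3.79*g + 6.48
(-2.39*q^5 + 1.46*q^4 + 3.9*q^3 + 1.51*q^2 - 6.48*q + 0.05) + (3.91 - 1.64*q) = -2.39*q^5 + 1.46*q^4 + 3.9*q^3 + 1.51*q^2 - 8.12*q + 3.96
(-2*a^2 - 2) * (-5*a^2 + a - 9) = 10*a^4 - 2*a^3 + 28*a^2 - 2*a + 18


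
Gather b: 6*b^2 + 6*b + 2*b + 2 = 6*b^2 + 8*b + 2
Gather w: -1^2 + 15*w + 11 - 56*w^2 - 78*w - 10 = -56*w^2 - 63*w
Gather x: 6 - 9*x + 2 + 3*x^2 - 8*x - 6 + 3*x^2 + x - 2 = 6*x^2 - 16*x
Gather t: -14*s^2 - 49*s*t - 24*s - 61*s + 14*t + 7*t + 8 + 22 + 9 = -14*s^2 - 85*s + t*(21 - 49*s) + 39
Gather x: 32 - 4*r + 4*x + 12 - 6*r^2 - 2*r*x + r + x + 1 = -6*r^2 - 3*r + x*(5 - 2*r) + 45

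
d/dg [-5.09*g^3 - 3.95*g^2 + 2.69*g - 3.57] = -15.27*g^2 - 7.9*g + 2.69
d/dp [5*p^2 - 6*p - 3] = 10*p - 6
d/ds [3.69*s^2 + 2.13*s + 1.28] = 7.38*s + 2.13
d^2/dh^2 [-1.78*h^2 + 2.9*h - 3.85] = -3.56000000000000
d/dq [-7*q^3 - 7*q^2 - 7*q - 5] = -21*q^2 - 14*q - 7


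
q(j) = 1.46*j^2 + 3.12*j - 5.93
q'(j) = 2.92*j + 3.12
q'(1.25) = 6.77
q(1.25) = 0.25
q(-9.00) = 84.25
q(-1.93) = -6.51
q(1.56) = 2.49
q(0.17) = -5.36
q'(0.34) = 4.11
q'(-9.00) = -23.16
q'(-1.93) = -2.52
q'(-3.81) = -8.01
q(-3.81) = 3.38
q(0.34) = -4.70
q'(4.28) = 15.62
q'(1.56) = 7.68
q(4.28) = 34.17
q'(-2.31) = -3.63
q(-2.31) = -5.35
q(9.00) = 140.41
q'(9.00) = 29.40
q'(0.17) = 3.62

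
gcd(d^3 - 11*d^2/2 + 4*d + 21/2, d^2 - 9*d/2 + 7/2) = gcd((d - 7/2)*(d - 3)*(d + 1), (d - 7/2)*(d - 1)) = d - 7/2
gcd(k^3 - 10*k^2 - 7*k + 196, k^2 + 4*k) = k + 4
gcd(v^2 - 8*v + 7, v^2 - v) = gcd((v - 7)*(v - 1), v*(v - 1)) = v - 1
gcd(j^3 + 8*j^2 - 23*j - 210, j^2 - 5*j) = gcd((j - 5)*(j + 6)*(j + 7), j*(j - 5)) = j - 5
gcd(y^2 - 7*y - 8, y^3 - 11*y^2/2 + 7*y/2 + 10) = y + 1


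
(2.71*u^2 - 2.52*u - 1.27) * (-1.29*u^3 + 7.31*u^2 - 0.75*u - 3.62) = -3.4959*u^5 + 23.0609*u^4 - 18.8154*u^3 - 17.2039*u^2 + 10.0749*u + 4.5974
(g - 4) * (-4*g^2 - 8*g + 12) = -4*g^3 + 8*g^2 + 44*g - 48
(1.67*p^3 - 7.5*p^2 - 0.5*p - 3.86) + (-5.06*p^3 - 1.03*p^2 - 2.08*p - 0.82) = -3.39*p^3 - 8.53*p^2 - 2.58*p - 4.68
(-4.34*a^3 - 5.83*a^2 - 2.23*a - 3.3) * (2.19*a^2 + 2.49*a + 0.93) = -9.5046*a^5 - 23.5743*a^4 - 23.4366*a^3 - 18.2016*a^2 - 10.2909*a - 3.069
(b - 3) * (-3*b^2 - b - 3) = -3*b^3 + 8*b^2 + 9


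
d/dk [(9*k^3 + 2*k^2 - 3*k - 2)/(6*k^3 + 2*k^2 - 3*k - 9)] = (6*k^4 - 18*k^3 - 207*k^2 - 28*k + 21)/(36*k^6 + 24*k^5 - 32*k^4 - 120*k^3 - 27*k^2 + 54*k + 81)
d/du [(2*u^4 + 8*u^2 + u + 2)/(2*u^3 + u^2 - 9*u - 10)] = (4*u^6 + 4*u^5 - 70*u^4 - 84*u^3 - 85*u^2 - 164*u + 8)/(4*u^6 + 4*u^5 - 35*u^4 - 58*u^3 + 61*u^2 + 180*u + 100)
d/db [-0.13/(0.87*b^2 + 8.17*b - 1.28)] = (0.2262*b + 1.0621)/(0.87*b^2 + 8.17*b - 1.28)^2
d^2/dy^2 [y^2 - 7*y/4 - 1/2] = 2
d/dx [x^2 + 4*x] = 2*x + 4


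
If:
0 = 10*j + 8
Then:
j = -4/5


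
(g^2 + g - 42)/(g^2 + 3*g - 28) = (g - 6)/(g - 4)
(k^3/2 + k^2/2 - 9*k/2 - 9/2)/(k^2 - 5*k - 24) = (k^2 - 2*k - 3)/(2*(k - 8))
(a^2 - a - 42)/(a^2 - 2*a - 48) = (a - 7)/(a - 8)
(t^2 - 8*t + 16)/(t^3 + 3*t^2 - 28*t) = (t - 4)/(t*(t + 7))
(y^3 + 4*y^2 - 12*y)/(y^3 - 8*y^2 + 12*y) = (y + 6)/(y - 6)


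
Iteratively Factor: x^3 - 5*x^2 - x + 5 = (x - 1)*(x^2 - 4*x - 5) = (x - 5)*(x - 1)*(x + 1)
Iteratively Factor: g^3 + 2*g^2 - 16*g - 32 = (g + 2)*(g^2 - 16) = (g - 4)*(g + 2)*(g + 4)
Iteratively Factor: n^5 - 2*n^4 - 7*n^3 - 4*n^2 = (n)*(n^4 - 2*n^3 - 7*n^2 - 4*n) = n*(n + 1)*(n^3 - 3*n^2 - 4*n) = n*(n - 4)*(n + 1)*(n^2 + n) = n*(n - 4)*(n + 1)^2*(n)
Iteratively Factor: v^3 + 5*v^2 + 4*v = (v + 4)*(v^2 + v) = v*(v + 4)*(v + 1)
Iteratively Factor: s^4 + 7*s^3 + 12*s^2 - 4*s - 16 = (s - 1)*(s^3 + 8*s^2 + 20*s + 16) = (s - 1)*(s + 2)*(s^2 + 6*s + 8) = (s - 1)*(s + 2)*(s + 4)*(s + 2)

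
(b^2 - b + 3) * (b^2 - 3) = b^4 - b^3 + 3*b - 9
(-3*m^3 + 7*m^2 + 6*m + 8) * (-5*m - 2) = 15*m^4 - 29*m^3 - 44*m^2 - 52*m - 16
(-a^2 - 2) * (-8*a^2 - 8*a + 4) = 8*a^4 + 8*a^3 + 12*a^2 + 16*a - 8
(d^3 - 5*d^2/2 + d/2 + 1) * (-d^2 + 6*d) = -d^5 + 17*d^4/2 - 31*d^3/2 + 2*d^2 + 6*d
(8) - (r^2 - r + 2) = -r^2 + r + 6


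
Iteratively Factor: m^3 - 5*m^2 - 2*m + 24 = (m - 4)*(m^2 - m - 6) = (m - 4)*(m - 3)*(m + 2)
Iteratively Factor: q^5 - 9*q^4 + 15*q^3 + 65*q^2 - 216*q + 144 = (q - 3)*(q^4 - 6*q^3 - 3*q^2 + 56*q - 48) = (q - 3)*(q - 1)*(q^3 - 5*q^2 - 8*q + 48) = (q - 4)*(q - 3)*(q - 1)*(q^2 - q - 12) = (q - 4)*(q - 3)*(q - 1)*(q + 3)*(q - 4)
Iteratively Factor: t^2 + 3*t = (t + 3)*(t)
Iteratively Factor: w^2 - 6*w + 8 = (w - 2)*(w - 4)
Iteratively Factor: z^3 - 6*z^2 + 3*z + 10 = (z + 1)*(z^2 - 7*z + 10) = (z - 2)*(z + 1)*(z - 5)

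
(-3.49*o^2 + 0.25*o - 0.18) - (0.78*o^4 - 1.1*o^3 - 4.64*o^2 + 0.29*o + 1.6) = -0.78*o^4 + 1.1*o^3 + 1.15*o^2 - 0.04*o - 1.78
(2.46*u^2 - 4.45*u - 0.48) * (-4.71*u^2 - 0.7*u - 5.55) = -11.5866*u^4 + 19.2375*u^3 - 8.2772*u^2 + 25.0335*u + 2.664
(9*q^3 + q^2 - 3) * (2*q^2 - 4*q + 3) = 18*q^5 - 34*q^4 + 23*q^3 - 3*q^2 + 12*q - 9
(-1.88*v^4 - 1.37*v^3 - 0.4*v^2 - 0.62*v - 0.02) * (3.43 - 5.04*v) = 9.4752*v^5 + 0.4564*v^4 - 2.6831*v^3 + 1.7528*v^2 - 2.0258*v - 0.0686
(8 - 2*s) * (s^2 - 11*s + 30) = -2*s^3 + 30*s^2 - 148*s + 240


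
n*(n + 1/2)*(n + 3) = n^3 + 7*n^2/2 + 3*n/2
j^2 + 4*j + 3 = (j + 1)*(j + 3)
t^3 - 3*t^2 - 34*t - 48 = (t - 8)*(t + 2)*(t + 3)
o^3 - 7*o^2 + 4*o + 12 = (o - 6)*(o - 2)*(o + 1)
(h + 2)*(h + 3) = h^2 + 5*h + 6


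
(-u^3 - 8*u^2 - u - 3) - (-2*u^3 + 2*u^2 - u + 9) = u^3 - 10*u^2 - 12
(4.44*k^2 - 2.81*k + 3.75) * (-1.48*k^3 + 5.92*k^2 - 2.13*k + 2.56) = -6.5712*k^5 + 30.4436*k^4 - 31.6424*k^3 + 39.5517*k^2 - 15.1811*k + 9.6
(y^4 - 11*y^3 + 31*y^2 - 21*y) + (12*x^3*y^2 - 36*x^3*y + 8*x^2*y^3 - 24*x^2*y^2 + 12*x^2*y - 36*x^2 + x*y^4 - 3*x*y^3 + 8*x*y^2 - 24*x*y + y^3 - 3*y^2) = 12*x^3*y^2 - 36*x^3*y + 8*x^2*y^3 - 24*x^2*y^2 + 12*x^2*y - 36*x^2 + x*y^4 - 3*x*y^3 + 8*x*y^2 - 24*x*y + y^4 - 10*y^3 + 28*y^2 - 21*y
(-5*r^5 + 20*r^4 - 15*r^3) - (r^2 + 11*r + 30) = -5*r^5 + 20*r^4 - 15*r^3 - r^2 - 11*r - 30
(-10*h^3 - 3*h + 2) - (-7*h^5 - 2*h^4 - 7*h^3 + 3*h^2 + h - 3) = 7*h^5 + 2*h^4 - 3*h^3 - 3*h^2 - 4*h + 5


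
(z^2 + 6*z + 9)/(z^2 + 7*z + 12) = (z + 3)/(z + 4)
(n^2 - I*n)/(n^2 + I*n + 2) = n/(n + 2*I)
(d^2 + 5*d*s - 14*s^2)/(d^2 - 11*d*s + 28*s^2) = (d^2 + 5*d*s - 14*s^2)/(d^2 - 11*d*s + 28*s^2)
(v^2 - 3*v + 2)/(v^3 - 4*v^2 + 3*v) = (v - 2)/(v*(v - 3))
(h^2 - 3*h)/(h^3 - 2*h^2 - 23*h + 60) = h/(h^2 + h - 20)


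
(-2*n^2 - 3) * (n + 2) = -2*n^3 - 4*n^2 - 3*n - 6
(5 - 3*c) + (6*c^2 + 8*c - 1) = 6*c^2 + 5*c + 4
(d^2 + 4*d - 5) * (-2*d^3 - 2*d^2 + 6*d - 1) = -2*d^5 - 10*d^4 + 8*d^3 + 33*d^2 - 34*d + 5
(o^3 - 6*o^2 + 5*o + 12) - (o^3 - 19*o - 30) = -6*o^2 + 24*o + 42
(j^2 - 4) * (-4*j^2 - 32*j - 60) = -4*j^4 - 32*j^3 - 44*j^2 + 128*j + 240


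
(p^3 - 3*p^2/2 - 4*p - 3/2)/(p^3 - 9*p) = (2*p^2 + 3*p + 1)/(2*p*(p + 3))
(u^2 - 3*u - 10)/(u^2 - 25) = (u + 2)/(u + 5)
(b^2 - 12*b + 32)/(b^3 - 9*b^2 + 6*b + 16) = (b - 4)/(b^2 - b - 2)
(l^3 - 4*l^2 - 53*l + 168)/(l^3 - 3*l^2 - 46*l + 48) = (l^2 + 4*l - 21)/(l^2 + 5*l - 6)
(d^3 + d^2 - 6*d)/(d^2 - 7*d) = (d^2 + d - 6)/(d - 7)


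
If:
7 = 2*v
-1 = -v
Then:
No Solution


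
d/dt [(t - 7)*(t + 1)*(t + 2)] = 3*t^2 - 8*t - 19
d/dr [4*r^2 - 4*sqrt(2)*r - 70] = 8*r - 4*sqrt(2)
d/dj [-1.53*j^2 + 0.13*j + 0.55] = 0.13 - 3.06*j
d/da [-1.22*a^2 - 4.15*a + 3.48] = -2.44*a - 4.15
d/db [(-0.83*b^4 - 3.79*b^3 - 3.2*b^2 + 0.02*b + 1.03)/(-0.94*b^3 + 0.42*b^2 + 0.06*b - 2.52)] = (0.7802*b^6 - 0.697199999999997*b^5 - 4.7492*b^4 + 7.9492*b^3 + 31.3566*b^2 + 15.2628*b - 0.1122)/(0.8836*b^6 - 0.7896*b^5 + 0.0636*b^4 + 4.788*b^3 - 2.1132*b^2 - 0.3024*b + 6.3504)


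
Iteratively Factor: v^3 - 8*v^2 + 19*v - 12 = (v - 1)*(v^2 - 7*v + 12) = (v - 3)*(v - 1)*(v - 4)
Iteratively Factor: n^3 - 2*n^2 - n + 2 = (n + 1)*(n^2 - 3*n + 2) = (n - 1)*(n + 1)*(n - 2)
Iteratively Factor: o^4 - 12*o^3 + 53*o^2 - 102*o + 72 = (o - 3)*(o^3 - 9*o^2 + 26*o - 24) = (o - 4)*(o - 3)*(o^2 - 5*o + 6) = (o - 4)*(o - 3)*(o - 2)*(o - 3)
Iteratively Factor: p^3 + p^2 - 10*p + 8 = (p - 2)*(p^2 + 3*p - 4) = (p - 2)*(p + 4)*(p - 1)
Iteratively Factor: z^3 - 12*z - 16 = (z + 2)*(z^2 - 2*z - 8) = (z - 4)*(z + 2)*(z + 2)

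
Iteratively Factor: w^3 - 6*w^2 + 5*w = (w - 1)*(w^2 - 5*w) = (w - 5)*(w - 1)*(w)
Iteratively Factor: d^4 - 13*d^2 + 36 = (d - 3)*(d^3 + 3*d^2 - 4*d - 12) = (d - 3)*(d - 2)*(d^2 + 5*d + 6) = (d - 3)*(d - 2)*(d + 3)*(d + 2)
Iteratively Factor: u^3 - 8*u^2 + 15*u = (u - 5)*(u^2 - 3*u) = u*(u - 5)*(u - 3)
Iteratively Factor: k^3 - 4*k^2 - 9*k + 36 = (k - 3)*(k^2 - k - 12) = (k - 4)*(k - 3)*(k + 3)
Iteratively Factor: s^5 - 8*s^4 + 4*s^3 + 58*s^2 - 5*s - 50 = (s + 2)*(s^4 - 10*s^3 + 24*s^2 + 10*s - 25) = (s + 1)*(s + 2)*(s^3 - 11*s^2 + 35*s - 25) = (s - 5)*(s + 1)*(s + 2)*(s^2 - 6*s + 5) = (s - 5)^2*(s + 1)*(s + 2)*(s - 1)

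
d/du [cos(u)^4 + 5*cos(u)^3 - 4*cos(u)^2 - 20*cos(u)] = (-4*cos(u)^3 - 15*cos(u)^2 + 8*cos(u) + 20)*sin(u)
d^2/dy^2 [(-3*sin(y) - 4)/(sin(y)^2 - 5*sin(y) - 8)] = (-3*sin(y)^5 - 31*sin(y)^4 - 78*sin(y)^3 - 84*sin(y)^2 - 8*sin(y) + 24)/(5*sin(y) + cos(y)^2 + 7)^3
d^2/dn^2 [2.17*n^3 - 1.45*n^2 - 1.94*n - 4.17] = 13.02*n - 2.9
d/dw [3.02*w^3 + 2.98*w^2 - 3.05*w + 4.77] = 9.06*w^2 + 5.96*w - 3.05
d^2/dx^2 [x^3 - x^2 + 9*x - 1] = 6*x - 2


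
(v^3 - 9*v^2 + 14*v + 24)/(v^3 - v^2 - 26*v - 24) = (v - 4)/(v + 4)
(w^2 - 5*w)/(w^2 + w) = (w - 5)/(w + 1)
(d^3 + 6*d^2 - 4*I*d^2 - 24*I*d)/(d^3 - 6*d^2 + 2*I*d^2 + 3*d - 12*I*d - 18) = (d^3 + d^2*(6 - 4*I) - 24*I*d)/(d^3 + d^2*(-6 + 2*I) + d*(3 - 12*I) - 18)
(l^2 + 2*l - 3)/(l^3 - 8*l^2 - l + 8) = (l + 3)/(l^2 - 7*l - 8)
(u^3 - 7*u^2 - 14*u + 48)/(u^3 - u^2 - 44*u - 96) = (u - 2)/(u + 4)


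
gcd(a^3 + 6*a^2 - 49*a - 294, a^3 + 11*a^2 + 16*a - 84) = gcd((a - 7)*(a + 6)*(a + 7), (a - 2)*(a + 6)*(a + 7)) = a^2 + 13*a + 42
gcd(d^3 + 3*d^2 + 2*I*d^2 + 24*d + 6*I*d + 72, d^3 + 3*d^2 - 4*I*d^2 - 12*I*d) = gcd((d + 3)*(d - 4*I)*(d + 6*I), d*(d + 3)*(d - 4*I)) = d^2 + d*(3 - 4*I) - 12*I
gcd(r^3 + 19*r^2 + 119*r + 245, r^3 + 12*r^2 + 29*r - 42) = r + 7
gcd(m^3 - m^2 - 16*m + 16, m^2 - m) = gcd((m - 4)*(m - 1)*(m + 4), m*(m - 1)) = m - 1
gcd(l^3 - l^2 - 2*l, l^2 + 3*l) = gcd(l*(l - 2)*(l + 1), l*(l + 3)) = l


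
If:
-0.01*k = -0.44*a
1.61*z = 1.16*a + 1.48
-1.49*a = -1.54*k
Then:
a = 0.00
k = 0.00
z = 0.92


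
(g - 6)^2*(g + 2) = g^3 - 10*g^2 + 12*g + 72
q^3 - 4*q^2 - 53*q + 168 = (q - 8)*(q - 3)*(q + 7)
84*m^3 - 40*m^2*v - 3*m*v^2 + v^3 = (-7*m + v)*(-2*m + v)*(6*m + v)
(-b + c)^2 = b^2 - 2*b*c + c^2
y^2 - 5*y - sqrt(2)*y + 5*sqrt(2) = (y - 5)*(y - sqrt(2))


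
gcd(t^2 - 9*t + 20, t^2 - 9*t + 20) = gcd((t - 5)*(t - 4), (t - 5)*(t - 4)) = t^2 - 9*t + 20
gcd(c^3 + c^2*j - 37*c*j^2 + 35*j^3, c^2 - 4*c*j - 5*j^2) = c - 5*j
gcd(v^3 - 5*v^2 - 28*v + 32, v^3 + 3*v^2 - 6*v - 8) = v + 4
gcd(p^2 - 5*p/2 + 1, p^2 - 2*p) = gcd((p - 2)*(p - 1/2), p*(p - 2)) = p - 2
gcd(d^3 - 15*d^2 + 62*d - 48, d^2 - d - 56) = d - 8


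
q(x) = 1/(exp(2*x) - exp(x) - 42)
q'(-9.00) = 0.00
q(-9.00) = -0.02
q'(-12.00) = 0.00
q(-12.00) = -0.02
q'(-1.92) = 0.00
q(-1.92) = -0.02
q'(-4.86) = 0.00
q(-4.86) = -0.02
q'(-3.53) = 0.00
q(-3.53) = -0.02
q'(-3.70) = 0.00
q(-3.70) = -0.02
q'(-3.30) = 0.00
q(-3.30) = -0.02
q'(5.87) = -0.00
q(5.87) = 0.00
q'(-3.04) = 0.00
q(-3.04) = -0.02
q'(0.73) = -0.00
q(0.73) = -0.03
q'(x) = (-2*exp(2*x) + exp(x))/(exp(2*x) - exp(x) - 42)^2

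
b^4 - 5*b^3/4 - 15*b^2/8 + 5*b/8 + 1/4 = (b - 2)*(b - 1/2)*(b + 1/4)*(b + 1)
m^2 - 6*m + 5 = (m - 5)*(m - 1)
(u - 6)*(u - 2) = u^2 - 8*u + 12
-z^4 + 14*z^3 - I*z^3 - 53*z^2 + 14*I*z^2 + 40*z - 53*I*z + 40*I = (z - 8)*(z - 5)*(-I*z + 1)*(-I*z + I)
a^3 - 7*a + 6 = (a - 2)*(a - 1)*(a + 3)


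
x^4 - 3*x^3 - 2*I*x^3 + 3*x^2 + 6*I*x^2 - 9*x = x*(x - 3)*(x - 3*I)*(x + I)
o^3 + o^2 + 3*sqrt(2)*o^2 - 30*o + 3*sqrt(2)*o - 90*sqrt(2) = (o - 5)*(o + 6)*(o + 3*sqrt(2))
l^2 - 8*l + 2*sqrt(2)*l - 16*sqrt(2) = (l - 8)*(l + 2*sqrt(2))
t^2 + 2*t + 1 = (t + 1)^2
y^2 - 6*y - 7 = (y - 7)*(y + 1)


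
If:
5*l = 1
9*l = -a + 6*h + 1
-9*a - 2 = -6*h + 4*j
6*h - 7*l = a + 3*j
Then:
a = -1/20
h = 1/8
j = -1/5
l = 1/5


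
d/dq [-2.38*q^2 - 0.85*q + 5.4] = -4.76*q - 0.85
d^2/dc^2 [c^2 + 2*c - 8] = 2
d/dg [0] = 0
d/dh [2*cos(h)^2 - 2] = -2*sin(2*h)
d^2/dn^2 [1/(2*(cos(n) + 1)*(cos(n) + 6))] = (-4*sin(n)^4 + 27*sin(n)^2 + 273*cos(n)/4 - 21*cos(3*n)/4 + 63)/(2*(cos(n) + 1)^3*(cos(n) + 6)^3)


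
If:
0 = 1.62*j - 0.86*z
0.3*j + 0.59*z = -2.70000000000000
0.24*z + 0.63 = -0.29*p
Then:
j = -1.91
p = 0.81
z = -3.60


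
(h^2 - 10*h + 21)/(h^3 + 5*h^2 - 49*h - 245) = (h - 3)/(h^2 + 12*h + 35)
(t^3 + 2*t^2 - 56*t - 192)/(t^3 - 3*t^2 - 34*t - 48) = (t^2 + 10*t + 24)/(t^2 + 5*t + 6)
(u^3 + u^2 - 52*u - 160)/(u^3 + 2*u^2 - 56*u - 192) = (u + 5)/(u + 6)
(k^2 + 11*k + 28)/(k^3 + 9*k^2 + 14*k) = (k + 4)/(k*(k + 2))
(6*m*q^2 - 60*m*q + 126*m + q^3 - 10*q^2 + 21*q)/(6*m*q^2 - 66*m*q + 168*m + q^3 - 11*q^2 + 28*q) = (q - 3)/(q - 4)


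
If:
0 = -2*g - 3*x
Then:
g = -3*x/2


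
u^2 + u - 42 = (u - 6)*(u + 7)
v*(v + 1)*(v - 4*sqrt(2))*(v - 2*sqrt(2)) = v^4 - 6*sqrt(2)*v^3 + v^3 - 6*sqrt(2)*v^2 + 16*v^2 + 16*v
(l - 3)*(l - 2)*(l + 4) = l^3 - l^2 - 14*l + 24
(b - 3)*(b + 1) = b^2 - 2*b - 3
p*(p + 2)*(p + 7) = p^3 + 9*p^2 + 14*p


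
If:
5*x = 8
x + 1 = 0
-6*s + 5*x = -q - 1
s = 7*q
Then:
No Solution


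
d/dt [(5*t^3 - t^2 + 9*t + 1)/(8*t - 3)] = (80*t^3 - 53*t^2 + 6*t - 35)/(64*t^2 - 48*t + 9)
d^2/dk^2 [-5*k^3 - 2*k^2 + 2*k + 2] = -30*k - 4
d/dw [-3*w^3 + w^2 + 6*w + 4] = -9*w^2 + 2*w + 6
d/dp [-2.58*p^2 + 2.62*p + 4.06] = 2.62 - 5.16*p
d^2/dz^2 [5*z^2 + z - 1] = 10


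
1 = 1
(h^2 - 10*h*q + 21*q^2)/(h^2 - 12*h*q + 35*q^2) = (-h + 3*q)/(-h + 5*q)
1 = 1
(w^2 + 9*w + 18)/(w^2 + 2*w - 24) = (w + 3)/(w - 4)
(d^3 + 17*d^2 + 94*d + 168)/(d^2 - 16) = (d^2 + 13*d + 42)/(d - 4)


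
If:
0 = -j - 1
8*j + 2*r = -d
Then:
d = 8 - 2*r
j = -1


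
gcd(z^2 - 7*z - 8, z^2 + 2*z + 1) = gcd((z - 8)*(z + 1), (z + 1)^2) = z + 1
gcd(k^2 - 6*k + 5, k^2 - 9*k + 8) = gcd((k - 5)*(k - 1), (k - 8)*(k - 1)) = k - 1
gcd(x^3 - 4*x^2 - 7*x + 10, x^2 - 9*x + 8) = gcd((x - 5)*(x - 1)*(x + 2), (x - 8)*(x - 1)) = x - 1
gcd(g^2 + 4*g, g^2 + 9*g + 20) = g + 4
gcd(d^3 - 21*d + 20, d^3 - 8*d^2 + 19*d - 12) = d^2 - 5*d + 4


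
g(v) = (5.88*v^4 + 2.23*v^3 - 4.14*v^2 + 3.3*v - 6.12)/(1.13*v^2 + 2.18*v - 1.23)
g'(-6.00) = -67.55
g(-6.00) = 264.08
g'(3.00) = 24.71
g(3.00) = 32.49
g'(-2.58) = 974.37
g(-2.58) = 269.79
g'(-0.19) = 1.61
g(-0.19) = 4.31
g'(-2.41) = 63566.33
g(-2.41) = 1625.94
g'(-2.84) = 147.33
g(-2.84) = 166.90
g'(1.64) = 12.47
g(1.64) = 7.53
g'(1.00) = 10.95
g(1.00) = 0.55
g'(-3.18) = 19.44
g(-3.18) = 144.31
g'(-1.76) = 71.51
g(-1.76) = -12.45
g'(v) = (-2.26*v - 2.18)*(5.88*v^4 + 2.23*v^3 - 4.14*v^2 + 3.3*v - 6.12)/(1.13*v^2 + 2.18*v - 1.23)^2 + (23.52*v^3 + 6.69*v^2 - 8.28*v + 3.3)/(1.13*v^2 + 2.18*v - 1.23)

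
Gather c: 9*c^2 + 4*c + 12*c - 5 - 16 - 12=9*c^2 + 16*c - 33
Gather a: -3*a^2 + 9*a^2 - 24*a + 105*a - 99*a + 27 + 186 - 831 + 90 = 6*a^2 - 18*a - 528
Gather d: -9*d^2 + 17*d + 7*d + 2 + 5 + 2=-9*d^2 + 24*d + 9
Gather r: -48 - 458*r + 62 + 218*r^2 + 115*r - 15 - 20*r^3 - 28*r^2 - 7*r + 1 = -20*r^3 + 190*r^2 - 350*r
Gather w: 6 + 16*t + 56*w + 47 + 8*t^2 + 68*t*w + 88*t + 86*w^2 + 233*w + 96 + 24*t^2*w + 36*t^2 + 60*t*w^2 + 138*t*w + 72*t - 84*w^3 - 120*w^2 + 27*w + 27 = 44*t^2 + 176*t - 84*w^3 + w^2*(60*t - 34) + w*(24*t^2 + 206*t + 316) + 176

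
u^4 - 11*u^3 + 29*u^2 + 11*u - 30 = (u - 6)*(u - 5)*(u - 1)*(u + 1)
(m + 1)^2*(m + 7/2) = m^3 + 11*m^2/2 + 8*m + 7/2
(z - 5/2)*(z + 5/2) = z^2 - 25/4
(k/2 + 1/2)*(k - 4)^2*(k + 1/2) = k^4/2 - 13*k^3/4 + 9*k^2/4 + 10*k + 4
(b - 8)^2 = b^2 - 16*b + 64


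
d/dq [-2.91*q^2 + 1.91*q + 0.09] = 1.91 - 5.82*q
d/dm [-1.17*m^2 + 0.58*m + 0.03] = 0.58 - 2.34*m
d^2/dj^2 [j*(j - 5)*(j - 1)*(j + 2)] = 12*j^2 - 24*j - 14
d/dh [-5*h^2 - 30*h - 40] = -10*h - 30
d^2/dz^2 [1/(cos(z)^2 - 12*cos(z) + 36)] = 2*(-6*cos(z) - cos(2*z) + 2)/(cos(z) - 6)^4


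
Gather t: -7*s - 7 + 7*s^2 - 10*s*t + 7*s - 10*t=7*s^2 + t*(-10*s - 10) - 7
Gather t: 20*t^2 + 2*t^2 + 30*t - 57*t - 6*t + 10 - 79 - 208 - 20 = 22*t^2 - 33*t - 297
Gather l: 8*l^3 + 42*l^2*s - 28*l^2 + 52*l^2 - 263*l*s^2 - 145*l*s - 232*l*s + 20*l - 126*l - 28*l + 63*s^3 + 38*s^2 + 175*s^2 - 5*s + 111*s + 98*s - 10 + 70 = 8*l^3 + l^2*(42*s + 24) + l*(-263*s^2 - 377*s - 134) + 63*s^3 + 213*s^2 + 204*s + 60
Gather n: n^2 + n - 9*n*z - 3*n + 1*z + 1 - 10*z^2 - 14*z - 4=n^2 + n*(-9*z - 2) - 10*z^2 - 13*z - 3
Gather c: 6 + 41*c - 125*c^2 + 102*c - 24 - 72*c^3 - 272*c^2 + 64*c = -72*c^3 - 397*c^2 + 207*c - 18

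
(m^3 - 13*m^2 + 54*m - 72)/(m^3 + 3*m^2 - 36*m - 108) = (m^2 - 7*m + 12)/(m^2 + 9*m + 18)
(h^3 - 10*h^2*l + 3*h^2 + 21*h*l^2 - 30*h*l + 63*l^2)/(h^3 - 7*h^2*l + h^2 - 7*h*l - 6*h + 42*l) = (h - 3*l)/(h - 2)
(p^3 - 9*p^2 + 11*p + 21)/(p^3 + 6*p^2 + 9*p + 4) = (p^2 - 10*p + 21)/(p^2 + 5*p + 4)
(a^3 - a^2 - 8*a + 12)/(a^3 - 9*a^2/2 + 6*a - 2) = 2*(a + 3)/(2*a - 1)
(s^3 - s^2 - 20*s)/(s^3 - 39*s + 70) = s*(s + 4)/(s^2 + 5*s - 14)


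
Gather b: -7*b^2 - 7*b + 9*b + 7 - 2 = -7*b^2 + 2*b + 5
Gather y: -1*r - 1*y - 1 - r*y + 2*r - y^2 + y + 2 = -r*y + r - y^2 + 1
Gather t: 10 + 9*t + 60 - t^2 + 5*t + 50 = -t^2 + 14*t + 120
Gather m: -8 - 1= -9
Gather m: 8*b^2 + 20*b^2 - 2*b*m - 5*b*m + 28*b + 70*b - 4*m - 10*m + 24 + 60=28*b^2 + 98*b + m*(-7*b - 14) + 84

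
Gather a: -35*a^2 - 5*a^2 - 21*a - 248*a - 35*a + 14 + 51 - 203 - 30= -40*a^2 - 304*a - 168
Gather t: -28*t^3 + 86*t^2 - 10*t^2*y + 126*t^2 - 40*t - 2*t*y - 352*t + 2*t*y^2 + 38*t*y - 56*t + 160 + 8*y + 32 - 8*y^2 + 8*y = -28*t^3 + t^2*(212 - 10*y) + t*(2*y^2 + 36*y - 448) - 8*y^2 + 16*y + 192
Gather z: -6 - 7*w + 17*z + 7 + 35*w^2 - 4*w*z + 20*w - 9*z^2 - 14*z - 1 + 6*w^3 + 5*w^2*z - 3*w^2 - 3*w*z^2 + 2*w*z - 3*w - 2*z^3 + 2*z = 6*w^3 + 32*w^2 + 10*w - 2*z^3 + z^2*(-3*w - 9) + z*(5*w^2 - 2*w + 5)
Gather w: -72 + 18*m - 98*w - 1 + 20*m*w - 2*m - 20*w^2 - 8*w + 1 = 16*m - 20*w^2 + w*(20*m - 106) - 72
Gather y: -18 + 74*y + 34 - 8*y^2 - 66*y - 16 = -8*y^2 + 8*y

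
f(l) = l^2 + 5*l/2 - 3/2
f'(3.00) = 8.50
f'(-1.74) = -0.98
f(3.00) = 15.00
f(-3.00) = 0.00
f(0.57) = 0.25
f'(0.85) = 4.20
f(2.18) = 8.70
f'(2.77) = 8.04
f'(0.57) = 3.64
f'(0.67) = 3.84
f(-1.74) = -2.82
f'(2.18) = 6.86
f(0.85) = 1.35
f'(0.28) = 3.06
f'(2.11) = 6.72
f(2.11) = 8.23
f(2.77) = 13.10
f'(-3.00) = -3.50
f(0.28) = -0.72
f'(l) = 2*l + 5/2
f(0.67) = 0.62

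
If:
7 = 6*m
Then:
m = 7/6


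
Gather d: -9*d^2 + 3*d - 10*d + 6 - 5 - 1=-9*d^2 - 7*d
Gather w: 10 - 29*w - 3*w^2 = -3*w^2 - 29*w + 10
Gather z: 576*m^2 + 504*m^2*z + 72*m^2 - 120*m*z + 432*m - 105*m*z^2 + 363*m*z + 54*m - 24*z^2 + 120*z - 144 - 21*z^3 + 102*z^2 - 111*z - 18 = 648*m^2 + 486*m - 21*z^3 + z^2*(78 - 105*m) + z*(504*m^2 + 243*m + 9) - 162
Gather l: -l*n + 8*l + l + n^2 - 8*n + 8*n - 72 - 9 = l*(9 - n) + n^2 - 81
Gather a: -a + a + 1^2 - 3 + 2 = 0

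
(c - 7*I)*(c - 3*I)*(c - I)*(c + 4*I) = c^4 - 7*I*c^3 + 13*c^2 - 103*I*c - 84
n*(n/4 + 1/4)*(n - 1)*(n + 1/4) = n^4/4 + n^3/16 - n^2/4 - n/16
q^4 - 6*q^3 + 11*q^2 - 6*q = q*(q - 3)*(q - 2)*(q - 1)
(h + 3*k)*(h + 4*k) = h^2 + 7*h*k + 12*k^2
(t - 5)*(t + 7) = t^2 + 2*t - 35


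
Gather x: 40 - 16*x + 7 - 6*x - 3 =44 - 22*x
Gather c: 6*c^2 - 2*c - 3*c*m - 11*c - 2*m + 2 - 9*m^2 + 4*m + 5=6*c^2 + c*(-3*m - 13) - 9*m^2 + 2*m + 7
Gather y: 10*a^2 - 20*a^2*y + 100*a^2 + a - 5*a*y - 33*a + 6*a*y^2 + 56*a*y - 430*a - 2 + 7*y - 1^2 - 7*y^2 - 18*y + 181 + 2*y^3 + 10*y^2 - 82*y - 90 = 110*a^2 - 462*a + 2*y^3 + y^2*(6*a + 3) + y*(-20*a^2 + 51*a - 93) + 88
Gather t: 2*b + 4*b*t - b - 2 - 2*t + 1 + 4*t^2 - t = b + 4*t^2 + t*(4*b - 3) - 1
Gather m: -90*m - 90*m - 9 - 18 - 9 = -180*m - 36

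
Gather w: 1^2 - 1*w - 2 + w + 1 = 0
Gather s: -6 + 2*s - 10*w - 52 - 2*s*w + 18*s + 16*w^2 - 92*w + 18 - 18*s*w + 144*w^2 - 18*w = s*(20 - 20*w) + 160*w^2 - 120*w - 40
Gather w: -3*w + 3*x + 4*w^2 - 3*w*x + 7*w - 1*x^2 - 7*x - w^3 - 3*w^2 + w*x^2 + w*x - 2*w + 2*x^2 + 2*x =-w^3 + w^2 + w*(x^2 - 2*x + 2) + x^2 - 2*x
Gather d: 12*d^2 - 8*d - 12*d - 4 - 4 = 12*d^2 - 20*d - 8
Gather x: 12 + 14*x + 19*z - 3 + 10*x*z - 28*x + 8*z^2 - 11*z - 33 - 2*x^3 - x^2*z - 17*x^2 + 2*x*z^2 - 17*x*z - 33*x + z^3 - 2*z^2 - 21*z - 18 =-2*x^3 + x^2*(-z - 17) + x*(2*z^2 - 7*z - 47) + z^3 + 6*z^2 - 13*z - 42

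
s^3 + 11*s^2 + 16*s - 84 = (s - 2)*(s + 6)*(s + 7)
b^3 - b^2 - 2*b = b*(b - 2)*(b + 1)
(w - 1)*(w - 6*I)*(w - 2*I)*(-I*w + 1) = -I*w^4 - 7*w^3 + I*w^3 + 7*w^2 + 4*I*w^2 - 12*w - 4*I*w + 12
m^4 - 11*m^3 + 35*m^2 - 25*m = m*(m - 5)^2*(m - 1)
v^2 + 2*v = v*(v + 2)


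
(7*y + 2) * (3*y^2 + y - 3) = 21*y^3 + 13*y^2 - 19*y - 6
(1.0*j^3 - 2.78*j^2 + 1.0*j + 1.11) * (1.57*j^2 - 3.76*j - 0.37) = 1.57*j^5 - 8.1246*j^4 + 11.6528*j^3 - 0.9887*j^2 - 4.5436*j - 0.4107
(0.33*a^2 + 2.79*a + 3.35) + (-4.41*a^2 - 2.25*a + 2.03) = -4.08*a^2 + 0.54*a + 5.38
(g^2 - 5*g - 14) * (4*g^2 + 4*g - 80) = 4*g^4 - 16*g^3 - 156*g^2 + 344*g + 1120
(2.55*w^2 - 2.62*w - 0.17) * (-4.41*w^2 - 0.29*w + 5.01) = -11.2455*w^4 + 10.8147*w^3 + 14.285*w^2 - 13.0769*w - 0.8517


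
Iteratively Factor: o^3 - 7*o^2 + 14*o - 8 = (o - 4)*(o^2 - 3*o + 2) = (o - 4)*(o - 2)*(o - 1)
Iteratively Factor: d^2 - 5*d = (d - 5)*(d)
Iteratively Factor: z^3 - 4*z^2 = (z)*(z^2 - 4*z) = z^2*(z - 4)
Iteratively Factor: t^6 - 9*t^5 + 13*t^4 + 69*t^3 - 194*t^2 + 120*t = (t + 3)*(t^5 - 12*t^4 + 49*t^3 - 78*t^2 + 40*t) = (t - 5)*(t + 3)*(t^4 - 7*t^3 + 14*t^2 - 8*t) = t*(t - 5)*(t + 3)*(t^3 - 7*t^2 + 14*t - 8) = t*(t - 5)*(t - 1)*(t + 3)*(t^2 - 6*t + 8) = t*(t - 5)*(t - 2)*(t - 1)*(t + 3)*(t - 4)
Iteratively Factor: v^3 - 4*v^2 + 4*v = (v)*(v^2 - 4*v + 4) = v*(v - 2)*(v - 2)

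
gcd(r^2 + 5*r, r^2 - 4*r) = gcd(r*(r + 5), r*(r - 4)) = r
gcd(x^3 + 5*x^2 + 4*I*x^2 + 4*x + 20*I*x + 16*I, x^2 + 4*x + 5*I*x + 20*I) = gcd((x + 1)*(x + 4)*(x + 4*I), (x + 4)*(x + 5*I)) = x + 4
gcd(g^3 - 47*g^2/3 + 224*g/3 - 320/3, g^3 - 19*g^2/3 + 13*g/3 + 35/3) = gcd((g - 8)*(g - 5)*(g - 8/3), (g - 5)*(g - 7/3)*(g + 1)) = g - 5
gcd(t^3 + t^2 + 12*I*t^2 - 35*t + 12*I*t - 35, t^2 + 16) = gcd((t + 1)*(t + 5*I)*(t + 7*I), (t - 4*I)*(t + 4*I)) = 1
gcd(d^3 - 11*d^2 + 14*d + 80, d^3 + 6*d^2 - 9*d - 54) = 1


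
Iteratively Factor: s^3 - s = (s - 1)*(s^2 + s) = s*(s - 1)*(s + 1)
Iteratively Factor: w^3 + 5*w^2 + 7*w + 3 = (w + 1)*(w^2 + 4*w + 3) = (w + 1)*(w + 3)*(w + 1)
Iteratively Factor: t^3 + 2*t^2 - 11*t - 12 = (t - 3)*(t^2 + 5*t + 4) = (t - 3)*(t + 4)*(t + 1)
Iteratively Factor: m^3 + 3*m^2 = (m)*(m^2 + 3*m) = m*(m + 3)*(m)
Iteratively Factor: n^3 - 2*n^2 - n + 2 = (n + 1)*(n^2 - 3*n + 2) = (n - 2)*(n + 1)*(n - 1)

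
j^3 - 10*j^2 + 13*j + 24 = (j - 8)*(j - 3)*(j + 1)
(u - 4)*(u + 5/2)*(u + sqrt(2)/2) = u^3 - 3*u^2/2 + sqrt(2)*u^2/2 - 10*u - 3*sqrt(2)*u/4 - 5*sqrt(2)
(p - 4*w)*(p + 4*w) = p^2 - 16*w^2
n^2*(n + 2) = n^3 + 2*n^2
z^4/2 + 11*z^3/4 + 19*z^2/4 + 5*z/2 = z*(z/2 + 1/2)*(z + 2)*(z + 5/2)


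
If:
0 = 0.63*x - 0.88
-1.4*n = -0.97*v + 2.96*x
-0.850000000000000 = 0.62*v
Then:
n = -3.90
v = -1.37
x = 1.40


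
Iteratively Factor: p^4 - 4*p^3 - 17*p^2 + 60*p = (p - 5)*(p^3 + p^2 - 12*p) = (p - 5)*(p + 4)*(p^2 - 3*p) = p*(p - 5)*(p + 4)*(p - 3)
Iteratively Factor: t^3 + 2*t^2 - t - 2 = (t - 1)*(t^2 + 3*t + 2) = (t - 1)*(t + 2)*(t + 1)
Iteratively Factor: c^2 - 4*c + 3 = (c - 3)*(c - 1)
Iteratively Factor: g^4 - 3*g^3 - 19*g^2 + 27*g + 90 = (g - 5)*(g^3 + 2*g^2 - 9*g - 18) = (g - 5)*(g - 3)*(g^2 + 5*g + 6) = (g - 5)*(g - 3)*(g + 3)*(g + 2)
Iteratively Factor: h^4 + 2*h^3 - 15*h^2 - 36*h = (h + 3)*(h^3 - h^2 - 12*h) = (h - 4)*(h + 3)*(h^2 + 3*h) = h*(h - 4)*(h + 3)*(h + 3)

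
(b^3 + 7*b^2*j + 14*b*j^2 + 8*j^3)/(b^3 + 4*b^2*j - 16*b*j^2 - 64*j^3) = (b^2 + 3*b*j + 2*j^2)/(b^2 - 16*j^2)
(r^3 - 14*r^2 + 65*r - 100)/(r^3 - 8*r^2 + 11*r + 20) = (r - 5)/(r + 1)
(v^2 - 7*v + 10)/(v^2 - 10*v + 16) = (v - 5)/(v - 8)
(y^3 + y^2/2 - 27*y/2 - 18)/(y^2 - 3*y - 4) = (2*y^2 + 9*y + 9)/(2*(y + 1))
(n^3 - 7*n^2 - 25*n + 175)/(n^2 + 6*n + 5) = (n^2 - 12*n + 35)/(n + 1)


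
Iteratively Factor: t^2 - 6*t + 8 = (t - 4)*(t - 2)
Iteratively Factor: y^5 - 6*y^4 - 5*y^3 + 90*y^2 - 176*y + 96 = (y - 4)*(y^4 - 2*y^3 - 13*y^2 + 38*y - 24) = (y - 4)*(y - 1)*(y^3 - y^2 - 14*y + 24) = (y - 4)*(y - 1)*(y + 4)*(y^2 - 5*y + 6) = (y - 4)*(y - 3)*(y - 1)*(y + 4)*(y - 2)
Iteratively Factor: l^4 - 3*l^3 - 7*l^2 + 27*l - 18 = (l - 3)*(l^3 - 7*l + 6) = (l - 3)*(l - 1)*(l^2 + l - 6) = (l - 3)*(l - 2)*(l - 1)*(l + 3)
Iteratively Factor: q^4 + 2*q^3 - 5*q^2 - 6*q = (q)*(q^3 + 2*q^2 - 5*q - 6) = q*(q + 1)*(q^2 + q - 6) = q*(q - 2)*(q + 1)*(q + 3)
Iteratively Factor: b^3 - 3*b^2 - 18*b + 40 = (b - 5)*(b^2 + 2*b - 8) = (b - 5)*(b - 2)*(b + 4)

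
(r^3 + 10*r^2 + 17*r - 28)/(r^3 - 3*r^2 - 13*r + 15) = (r^2 + 11*r + 28)/(r^2 - 2*r - 15)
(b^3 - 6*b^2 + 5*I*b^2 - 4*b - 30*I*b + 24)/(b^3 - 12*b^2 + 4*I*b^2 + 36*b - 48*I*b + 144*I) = (b + I)/(b - 6)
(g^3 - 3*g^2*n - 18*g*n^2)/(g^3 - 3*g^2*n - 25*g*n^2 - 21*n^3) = g*(g - 6*n)/(g^2 - 6*g*n - 7*n^2)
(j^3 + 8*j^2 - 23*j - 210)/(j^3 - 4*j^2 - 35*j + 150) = (j + 7)/(j - 5)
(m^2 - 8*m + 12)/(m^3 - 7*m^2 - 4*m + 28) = (m - 6)/(m^2 - 5*m - 14)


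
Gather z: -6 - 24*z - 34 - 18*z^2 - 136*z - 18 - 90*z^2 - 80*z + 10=-108*z^2 - 240*z - 48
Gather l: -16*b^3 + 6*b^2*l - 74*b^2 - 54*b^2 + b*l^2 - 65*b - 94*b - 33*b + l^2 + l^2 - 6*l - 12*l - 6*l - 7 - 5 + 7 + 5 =-16*b^3 - 128*b^2 - 192*b + l^2*(b + 2) + l*(6*b^2 - 24)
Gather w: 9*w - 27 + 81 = 9*w + 54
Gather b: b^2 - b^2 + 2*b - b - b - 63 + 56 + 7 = 0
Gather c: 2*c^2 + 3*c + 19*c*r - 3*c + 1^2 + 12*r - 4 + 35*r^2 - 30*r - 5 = 2*c^2 + 19*c*r + 35*r^2 - 18*r - 8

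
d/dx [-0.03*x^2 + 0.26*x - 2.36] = 0.26 - 0.06*x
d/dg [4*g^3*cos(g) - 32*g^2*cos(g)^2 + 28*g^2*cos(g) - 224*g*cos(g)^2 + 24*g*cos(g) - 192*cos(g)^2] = -4*g^3*sin(g) - 28*g^2*sin(g) + 32*g^2*sin(2*g) + 12*g^2*cos(g) - 24*g*sin(g) + 224*g*sin(2*g) - 64*g*cos(g)^2 + 56*g*cos(g) + 192*sin(2*g) - 224*cos(g)^2 + 24*cos(g)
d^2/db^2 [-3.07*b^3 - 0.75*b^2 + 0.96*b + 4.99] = -18.42*b - 1.5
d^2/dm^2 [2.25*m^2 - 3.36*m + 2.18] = 4.50000000000000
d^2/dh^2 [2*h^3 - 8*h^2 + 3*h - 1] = 12*h - 16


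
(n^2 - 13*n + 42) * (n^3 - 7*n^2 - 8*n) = n^5 - 20*n^4 + 125*n^3 - 190*n^2 - 336*n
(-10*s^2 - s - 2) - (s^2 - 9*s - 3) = -11*s^2 + 8*s + 1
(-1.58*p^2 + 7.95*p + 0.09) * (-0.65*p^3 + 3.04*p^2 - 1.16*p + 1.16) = 1.027*p^5 - 9.9707*p^4 + 25.9423*p^3 - 10.7812*p^2 + 9.1176*p + 0.1044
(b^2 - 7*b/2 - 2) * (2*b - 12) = 2*b^3 - 19*b^2 + 38*b + 24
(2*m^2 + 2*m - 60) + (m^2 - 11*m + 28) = 3*m^2 - 9*m - 32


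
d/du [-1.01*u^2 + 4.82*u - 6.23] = 4.82 - 2.02*u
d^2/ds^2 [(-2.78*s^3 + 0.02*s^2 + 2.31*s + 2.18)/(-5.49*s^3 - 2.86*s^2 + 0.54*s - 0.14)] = (-2.27373675443232e-13*s^7 - 88.505388*s^6 - 368.292258*s^5 - 1032.082668*s^4 - 599.602532*s^3 - 48.119568*s^2 + 36.130512*s + 0.124312)/(165.469149*s^9 + 258.602058*s^8 + 85.89105*s^7 - 14.820038*s^6 + 4.740876*s^5 + 3.447096*s^4 - 1.131948*s^3 + 0.29064*s^2 - 0.031752*s + 0.002744)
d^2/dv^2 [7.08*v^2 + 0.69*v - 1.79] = 14.1600000000000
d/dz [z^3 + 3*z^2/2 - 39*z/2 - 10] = 3*z^2 + 3*z - 39/2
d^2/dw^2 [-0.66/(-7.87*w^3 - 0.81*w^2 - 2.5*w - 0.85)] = (-(31.1652*w + 1.0692)*(7.87*w^3 + 0.81*w^2 + 2.5*w + 0.85) + 0.66*(23.61*w^2 + 1.62*w + 2.5)*(47.22*w^2 + 3.24*w + 5.0))/(7.87*w^3 + 0.81*w^2 + 2.5*w + 0.85)^3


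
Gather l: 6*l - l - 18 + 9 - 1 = 5*l - 10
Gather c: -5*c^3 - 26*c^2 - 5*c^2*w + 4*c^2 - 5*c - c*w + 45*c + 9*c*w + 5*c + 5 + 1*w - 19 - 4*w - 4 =-5*c^3 + c^2*(-5*w - 22) + c*(8*w + 45) - 3*w - 18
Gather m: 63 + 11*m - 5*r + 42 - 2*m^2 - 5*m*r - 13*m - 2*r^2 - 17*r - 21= -2*m^2 + m*(-5*r - 2) - 2*r^2 - 22*r + 84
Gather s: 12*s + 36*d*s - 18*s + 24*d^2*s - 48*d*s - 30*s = s*(24*d^2 - 12*d - 36)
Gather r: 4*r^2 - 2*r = 4*r^2 - 2*r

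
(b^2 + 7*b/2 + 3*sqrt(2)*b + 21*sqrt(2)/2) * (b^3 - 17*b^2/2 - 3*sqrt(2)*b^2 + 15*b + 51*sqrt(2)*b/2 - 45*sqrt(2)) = b^5 - 5*b^4 - 131*b^3/4 + 285*b^2/2 + 531*b/2 - 945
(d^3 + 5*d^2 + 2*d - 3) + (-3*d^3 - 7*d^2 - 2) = -2*d^3 - 2*d^2 + 2*d - 5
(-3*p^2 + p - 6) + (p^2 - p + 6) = -2*p^2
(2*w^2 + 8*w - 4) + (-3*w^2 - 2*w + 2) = -w^2 + 6*w - 2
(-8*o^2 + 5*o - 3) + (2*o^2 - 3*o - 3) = -6*o^2 + 2*o - 6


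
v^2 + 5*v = v*(v + 5)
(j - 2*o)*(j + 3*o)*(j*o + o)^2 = j^4*o^2 + j^3*o^3 + 2*j^3*o^2 - 6*j^2*o^4 + 2*j^2*o^3 + j^2*o^2 - 12*j*o^4 + j*o^3 - 6*o^4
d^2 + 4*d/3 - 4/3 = (d - 2/3)*(d + 2)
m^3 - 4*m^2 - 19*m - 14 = (m - 7)*(m + 1)*(m + 2)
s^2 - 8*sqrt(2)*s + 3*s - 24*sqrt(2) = (s + 3)*(s - 8*sqrt(2))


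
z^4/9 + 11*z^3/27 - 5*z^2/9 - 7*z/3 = z*(z/3 + 1)^2*(z - 7/3)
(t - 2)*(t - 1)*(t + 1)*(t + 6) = t^4 + 4*t^3 - 13*t^2 - 4*t + 12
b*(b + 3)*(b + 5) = b^3 + 8*b^2 + 15*b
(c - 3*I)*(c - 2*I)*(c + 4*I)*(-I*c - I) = -I*c^4 - c^3 - I*c^3 - c^2 - 14*I*c^2 - 24*c - 14*I*c - 24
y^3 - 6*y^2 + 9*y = y*(y - 3)^2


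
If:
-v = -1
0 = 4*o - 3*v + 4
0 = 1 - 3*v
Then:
No Solution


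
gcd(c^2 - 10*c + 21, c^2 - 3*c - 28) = c - 7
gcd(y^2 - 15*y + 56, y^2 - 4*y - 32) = y - 8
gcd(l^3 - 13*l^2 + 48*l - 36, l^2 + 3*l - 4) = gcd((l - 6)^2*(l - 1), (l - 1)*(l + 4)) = l - 1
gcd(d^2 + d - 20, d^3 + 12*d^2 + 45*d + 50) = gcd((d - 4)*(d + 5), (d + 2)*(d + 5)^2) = d + 5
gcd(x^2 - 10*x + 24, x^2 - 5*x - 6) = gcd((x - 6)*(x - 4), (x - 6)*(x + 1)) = x - 6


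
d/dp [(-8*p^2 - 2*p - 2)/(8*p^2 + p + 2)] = 2*(4*p^2 - 1)/(64*p^4 + 16*p^3 + 33*p^2 + 4*p + 4)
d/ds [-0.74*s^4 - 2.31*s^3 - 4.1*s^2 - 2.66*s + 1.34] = -2.96*s^3 - 6.93*s^2 - 8.2*s - 2.66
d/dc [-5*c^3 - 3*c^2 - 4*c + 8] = -15*c^2 - 6*c - 4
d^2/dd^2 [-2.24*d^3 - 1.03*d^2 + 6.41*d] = -13.44*d - 2.06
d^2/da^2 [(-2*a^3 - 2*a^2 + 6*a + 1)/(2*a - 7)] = 4*(-4*a^3 + 42*a^2 - 147*a - 5)/(8*a^3 - 84*a^2 + 294*a - 343)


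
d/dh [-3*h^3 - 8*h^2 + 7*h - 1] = -9*h^2 - 16*h + 7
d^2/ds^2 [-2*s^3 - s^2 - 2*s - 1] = -12*s - 2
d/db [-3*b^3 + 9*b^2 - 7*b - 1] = -9*b^2 + 18*b - 7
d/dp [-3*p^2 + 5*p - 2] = 5 - 6*p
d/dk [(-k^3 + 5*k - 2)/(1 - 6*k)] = (12*k^3 - 3*k^2 - 7)/(36*k^2 - 12*k + 1)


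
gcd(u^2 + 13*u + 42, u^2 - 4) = 1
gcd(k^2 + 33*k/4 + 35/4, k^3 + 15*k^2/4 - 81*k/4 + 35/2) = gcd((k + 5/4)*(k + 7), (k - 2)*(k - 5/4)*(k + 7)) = k + 7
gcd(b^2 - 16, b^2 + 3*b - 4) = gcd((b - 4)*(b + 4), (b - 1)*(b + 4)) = b + 4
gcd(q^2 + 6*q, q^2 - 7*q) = q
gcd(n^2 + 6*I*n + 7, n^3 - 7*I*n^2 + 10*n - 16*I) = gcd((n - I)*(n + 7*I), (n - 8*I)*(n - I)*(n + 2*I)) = n - I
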